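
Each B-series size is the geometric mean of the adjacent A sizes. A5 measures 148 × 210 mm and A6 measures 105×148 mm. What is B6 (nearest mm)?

125 × 176 mm

Short side: √(148 · 105) = √15540 ≈ 124.7 → 125 mm
Long side: √(210 · 148) = √31080 ≈ 176.3 → 176 mm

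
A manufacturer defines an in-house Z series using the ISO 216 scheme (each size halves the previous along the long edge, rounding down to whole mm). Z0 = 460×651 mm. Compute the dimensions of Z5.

Z1: ⌊651/2⌋ × 460 = 325 × 460 mm
Z2: ⌊460/2⌋ × 325 = 230 × 325 mm
Z3: ⌊325/2⌋ × 230 = 162 × 230 mm
Z4: ⌊230/2⌋ × 162 = 115 × 162 mm
Z5: ⌊162/2⌋ × 115 = 81 × 115 mm

81 × 115 mm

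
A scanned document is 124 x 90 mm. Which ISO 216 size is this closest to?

Aspect ratio 124/90 ≈ 1.378 (ISO target is √2 ≈ 1.414).
In the B-series (B0 = 1000 × 1414 mm): B7 = 88 × 125 mm.
Off by 3 mm total — nearest standard size.

B7 (88 × 125 mm)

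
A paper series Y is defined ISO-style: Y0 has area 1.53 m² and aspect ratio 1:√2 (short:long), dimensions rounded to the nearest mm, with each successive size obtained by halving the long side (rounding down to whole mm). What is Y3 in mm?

367 × 520 mm

Let Y0's short side be w mm. w · w√2 = 1.53 m² = 1,530,000 mm², so w ≈ 1040.1 mm and w√2 ≈ 1471.0 mm → Y0 = 1040 × 1471 mm.
Y1: ⌊1471/2⌋ × 1040 = 735 × 1040 mm
Y2: ⌊1040/2⌋ × 735 = 520 × 735 mm
Y3: ⌊735/2⌋ × 520 = 367 × 520 mm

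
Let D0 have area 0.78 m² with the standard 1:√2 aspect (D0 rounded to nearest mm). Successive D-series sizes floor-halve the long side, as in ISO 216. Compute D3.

262 × 371 mm

Let D0's short side be w mm. w · w√2 = 0.78 m² = 780,000 mm², so w ≈ 742.7 mm and w√2 ≈ 1050.3 mm → D0 = 743 × 1050 mm.
D1: ⌊1050/2⌋ × 743 = 525 × 743 mm
D2: ⌊743/2⌋ × 525 = 371 × 525 mm
D3: ⌊525/2⌋ × 371 = 262 × 371 mm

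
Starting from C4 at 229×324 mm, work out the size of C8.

57 × 81 mm

C5: ⌊324/2⌋ × 229 = 162 × 229 mm
C6: ⌊229/2⌋ × 162 = 114 × 162 mm
C7: ⌊162/2⌋ × 114 = 81 × 114 mm
C8: ⌊114/2⌋ × 81 = 57 × 81 mm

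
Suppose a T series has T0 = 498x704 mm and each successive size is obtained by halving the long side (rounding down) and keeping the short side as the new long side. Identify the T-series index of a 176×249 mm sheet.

T3

T0: 498 × 704 mm
T1: 352 × 498 mm
T2: 249 × 352 mm
T3: 176 × 249 mm
T4: 124 × 176 mm
→ matches T3.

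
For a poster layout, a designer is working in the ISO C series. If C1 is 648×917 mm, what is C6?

114 × 162 mm

C2: ⌊917/2⌋ × 648 = 458 × 648 mm
C3: ⌊648/2⌋ × 458 = 324 × 458 mm
C4: ⌊458/2⌋ × 324 = 229 × 324 mm
C5: ⌊324/2⌋ × 229 = 162 × 229 mm
C6: ⌊229/2⌋ × 162 = 114 × 162 mm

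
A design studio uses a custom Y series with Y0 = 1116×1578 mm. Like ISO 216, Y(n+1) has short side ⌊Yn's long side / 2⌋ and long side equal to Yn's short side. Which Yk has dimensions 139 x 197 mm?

Y0: 1116 × 1578 mm
Y1: 789 × 1116 mm
Y2: 558 × 789 mm
Y3: 394 × 558 mm
Y4: 279 × 394 mm
Y5: 197 × 279 mm
Y6: 139 × 197 mm
Y7: 98 × 139 mm
→ matches Y6.

Y6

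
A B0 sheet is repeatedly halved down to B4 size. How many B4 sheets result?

Each ISO step halves the sheet: 1 × B0 → 2 × B1 → 4 × B2 → 8 × B3 → …
From B0 to B4 is 4 halving steps: 2^4 = 16.

16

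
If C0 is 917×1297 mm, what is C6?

114 × 162 mm

C1: ⌊1297/2⌋ × 917 = 648 × 917 mm
C2: ⌊917/2⌋ × 648 = 458 × 648 mm
C3: ⌊648/2⌋ × 458 = 324 × 458 mm
C4: ⌊458/2⌋ × 324 = 229 × 324 mm
C5: ⌊324/2⌋ × 229 = 162 × 229 mm
C6: ⌊229/2⌋ × 162 = 114 × 162 mm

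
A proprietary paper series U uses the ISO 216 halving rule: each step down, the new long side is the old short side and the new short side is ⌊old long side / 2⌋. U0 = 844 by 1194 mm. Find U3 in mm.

298 × 422 mm

U1: ⌊1194/2⌋ × 844 = 597 × 844 mm
U2: ⌊844/2⌋ × 597 = 422 × 597 mm
U3: ⌊597/2⌋ × 422 = 298 × 422 mm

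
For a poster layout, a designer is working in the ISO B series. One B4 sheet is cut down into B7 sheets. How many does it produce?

Each ISO step halves the sheet: 1 × B4 → 2 × B5 → 4 × B6 → 8 × B7
From B4 to B7 is 3 halving steps: 2^3 = 8.

8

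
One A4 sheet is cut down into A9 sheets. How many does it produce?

32

Each ISO step halves the sheet: 1 × A4 → 2 × A5 → 4 × A6 → 8 × A7 → …
From A4 to A9 is 5 halving steps: 2^5 = 32.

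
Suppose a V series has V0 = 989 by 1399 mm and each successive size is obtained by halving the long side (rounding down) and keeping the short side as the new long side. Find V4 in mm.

V1: ⌊1399/2⌋ × 989 = 699 × 989 mm
V2: ⌊989/2⌋ × 699 = 494 × 699 mm
V3: ⌊699/2⌋ × 494 = 349 × 494 mm
V4: ⌊494/2⌋ × 349 = 247 × 349 mm

247 × 349 mm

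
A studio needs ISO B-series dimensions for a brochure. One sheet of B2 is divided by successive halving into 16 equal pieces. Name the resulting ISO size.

B6

16 = 2^4, so 4 halving steps.
B2 → B3 → … → B6 after 4 steps.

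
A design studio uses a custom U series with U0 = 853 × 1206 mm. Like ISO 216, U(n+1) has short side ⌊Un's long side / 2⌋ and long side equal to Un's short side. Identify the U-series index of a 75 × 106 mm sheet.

U0: 853 × 1206 mm
U1: 603 × 853 mm
U2: 426 × 603 mm
U3: 301 × 426 mm
U4: 213 × 301 mm
U5: 150 × 213 mm
U6: 106 × 150 mm
U7: 75 × 106 mm
U8: 53 × 75 mm
→ matches U7.

U7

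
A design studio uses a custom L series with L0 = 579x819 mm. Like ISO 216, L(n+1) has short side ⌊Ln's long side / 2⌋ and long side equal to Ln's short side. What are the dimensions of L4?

144 × 204 mm

L1: ⌊819/2⌋ × 579 = 409 × 579 mm
L2: ⌊579/2⌋ × 409 = 289 × 409 mm
L3: ⌊409/2⌋ × 289 = 204 × 289 mm
L4: ⌊289/2⌋ × 204 = 144 × 204 mm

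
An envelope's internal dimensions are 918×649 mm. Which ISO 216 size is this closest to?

C1 (648 × 917 mm)

Aspect ratio 918/649 ≈ 1.414 — close to the ISO √2 ≈ 1.414.
In the C-series (envelope sizes, between A and B): C1 = 648 × 917 mm.
Off by 2 mm total — nearest standard size.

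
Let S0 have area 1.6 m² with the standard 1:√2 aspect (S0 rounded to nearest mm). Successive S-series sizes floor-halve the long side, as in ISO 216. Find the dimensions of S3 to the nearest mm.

Let S0's short side be w mm. w · w√2 = 1.6 m² = 1,600,000 mm², so w ≈ 1063.7 mm and w√2 ≈ 1504.2 mm → S0 = 1064 × 1504 mm.
S1: ⌊1504/2⌋ × 1064 = 752 × 1064 mm
S2: ⌊1064/2⌋ × 752 = 532 × 752 mm
S3: ⌊752/2⌋ × 532 = 376 × 532 mm

376 × 532 mm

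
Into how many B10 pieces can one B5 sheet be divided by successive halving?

32

B5 = 176 × 250 mm; B10 = 31 × 44 mm.
Each halving step doubles the count; 5 steps from B5 to B10.
2^5 = 32.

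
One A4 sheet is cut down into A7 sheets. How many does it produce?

Each ISO step halves the sheet: 1 × A4 → 2 × A5 → 4 × A6 → 8 × A7
From A4 to A7 is 3 halving steps: 2^3 = 8.

8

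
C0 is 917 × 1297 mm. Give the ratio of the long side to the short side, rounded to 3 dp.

1297 / 917 = 1.414
Matches √2 ≈ 1.414 — the ISO 216 defining ratio.

1.414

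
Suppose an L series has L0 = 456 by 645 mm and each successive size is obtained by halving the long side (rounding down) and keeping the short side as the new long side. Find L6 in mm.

L1 = 322 × 456 mm (from L0 by 1 halving).
L2: ⌊456/2⌋ × 322 = 228 × 322 mm
L3: ⌊322/2⌋ × 228 = 161 × 228 mm
L4: ⌊228/2⌋ × 161 = 114 × 161 mm
L5: ⌊161/2⌋ × 114 = 80 × 114 mm
L6: ⌊114/2⌋ × 80 = 57 × 80 mm

57 × 80 mm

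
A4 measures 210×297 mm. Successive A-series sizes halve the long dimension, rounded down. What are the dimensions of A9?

A5: ⌊297/2⌋ × 210 = 148 × 210 mm
A6: ⌊210/2⌋ × 148 = 105 × 148 mm
A7: ⌊148/2⌋ × 105 = 74 × 105 mm
A8: ⌊105/2⌋ × 74 = 52 × 74 mm
A9: ⌊74/2⌋ × 52 = 37 × 52 mm

37 × 52 mm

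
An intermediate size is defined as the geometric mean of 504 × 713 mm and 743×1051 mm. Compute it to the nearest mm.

Short side: √(504 · 743) = √374472 ≈ 611.9 → 612 mm
Long side: √(713 · 1051) = √749363 ≈ 865.7 → 866 mm

612 × 866 mm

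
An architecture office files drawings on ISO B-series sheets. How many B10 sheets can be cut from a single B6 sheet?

16

Each ISO step halves the sheet: 1 × B6 → 2 × B7 → 4 × B8 → 8 × B9 → …
From B6 to B10 is 4 halving steps: 2^4 = 16.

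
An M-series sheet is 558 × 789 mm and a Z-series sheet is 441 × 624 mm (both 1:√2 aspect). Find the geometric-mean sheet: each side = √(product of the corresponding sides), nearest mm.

Short side: √(558 · 441) = √246078 ≈ 496.1 → 496 mm
Long side: √(789 · 624) = √492336 ≈ 701.7 → 702 mm

496 × 702 mm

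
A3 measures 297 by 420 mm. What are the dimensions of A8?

A4: ⌊420/2⌋ × 297 = 210 × 297 mm
A5: ⌊297/2⌋ × 210 = 148 × 210 mm
A6: ⌊210/2⌋ × 148 = 105 × 148 mm
A7: ⌊148/2⌋ × 105 = 74 × 105 mm
A8: ⌊105/2⌋ × 74 = 52 × 74 mm

52 × 74 mm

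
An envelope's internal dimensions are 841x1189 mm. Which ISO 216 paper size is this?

A0 (841 × 1189 mm)

Aspect ratio 1189/841 ≈ 1.414 — close to the ISO √2 ≈ 1.414.
In the A-series (A0 area = 1 m²): A0 = 841 × 1189 mm.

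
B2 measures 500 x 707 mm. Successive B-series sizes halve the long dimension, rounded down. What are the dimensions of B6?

B3: ⌊707/2⌋ × 500 = 353 × 500 mm
B4: ⌊500/2⌋ × 353 = 250 × 353 mm
B5: ⌊353/2⌋ × 250 = 176 × 250 mm
B6: ⌊250/2⌋ × 176 = 125 × 176 mm

125 × 176 mm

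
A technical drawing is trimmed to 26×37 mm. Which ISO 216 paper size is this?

Aspect ratio 37/26 ≈ 1.423 — close to the ISO √2 ≈ 1.414.
In the A-series (A0 area = 1 m²): A10 = 26 × 37 mm.

A10 (26 × 37 mm)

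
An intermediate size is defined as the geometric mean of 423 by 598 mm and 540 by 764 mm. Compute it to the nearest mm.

Short side: √(423 · 540) = √228420 ≈ 477.9 → 478 mm
Long side: √(598 · 764) = √456872 ≈ 675.9 → 676 mm

478 × 676 mm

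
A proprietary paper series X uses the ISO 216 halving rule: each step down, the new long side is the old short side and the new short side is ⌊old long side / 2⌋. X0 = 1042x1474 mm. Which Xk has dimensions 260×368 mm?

X4

X0: 1042 × 1474 mm
X1: 737 × 1042 mm
X2: 521 × 737 mm
X3: 368 × 521 mm
X4: 260 × 368 mm
X5: 184 × 260 mm
→ matches X4.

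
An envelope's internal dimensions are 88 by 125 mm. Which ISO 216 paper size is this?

B7 (88 × 125 mm)

Aspect ratio 125/88 ≈ 1.420 — close to the ISO √2 ≈ 1.414.
In the B-series (B0 = 1000 × 1414 mm): B7 = 88 × 125 mm.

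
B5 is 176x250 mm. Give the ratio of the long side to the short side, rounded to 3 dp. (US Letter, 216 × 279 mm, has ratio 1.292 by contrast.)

250 / 176 = 1.420
ISO 216 targets √2 ≈ 1.414; the +0.006 deviation is from mm rounding.

1.420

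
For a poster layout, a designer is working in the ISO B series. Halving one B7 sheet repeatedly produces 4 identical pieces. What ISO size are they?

B9

4 = 2^2, so 2 halving steps.
B7 → B8 → … → B9 after 2 steps.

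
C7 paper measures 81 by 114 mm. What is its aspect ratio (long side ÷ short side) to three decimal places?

114 / 81 = 1.407
ISO 216 targets √2 ≈ 1.414; the -0.007 deviation is from mm rounding.

1.407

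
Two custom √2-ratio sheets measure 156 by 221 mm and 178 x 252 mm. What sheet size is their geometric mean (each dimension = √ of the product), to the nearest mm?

167 × 236 mm

Short side: √(156 · 178) = √27768 ≈ 166.6 → 167 mm
Long side: √(221 · 252) = √55692 ≈ 236.0 → 236 mm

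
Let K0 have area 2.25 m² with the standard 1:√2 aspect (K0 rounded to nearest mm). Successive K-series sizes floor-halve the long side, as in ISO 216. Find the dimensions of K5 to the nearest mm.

Let K0's short side be w mm. w · w√2 = 2.25 m² = 2,250,000 mm², so w ≈ 1261.3 mm and w√2 ≈ 1783.8 mm → K0 = 1261 × 1784 mm.
K1: ⌊1784/2⌋ × 1261 = 892 × 1261 mm
K2: ⌊1261/2⌋ × 892 = 630 × 892 mm
K3: ⌊892/2⌋ × 630 = 446 × 630 mm
K4: ⌊630/2⌋ × 446 = 315 × 446 mm
K5: ⌊446/2⌋ × 315 = 223 × 315 mm

223 × 315 mm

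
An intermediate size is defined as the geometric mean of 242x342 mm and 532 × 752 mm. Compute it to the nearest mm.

Short side: √(242 · 532) = √128744 ≈ 358.8 → 359 mm
Long side: √(342 · 752) = √257184 ≈ 507.1 → 507 mm

359 × 507 mm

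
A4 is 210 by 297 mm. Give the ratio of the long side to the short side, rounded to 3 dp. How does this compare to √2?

297 / 210 = 1.414
Matches √2 ≈ 1.414 — the ISO 216 defining ratio.

1.414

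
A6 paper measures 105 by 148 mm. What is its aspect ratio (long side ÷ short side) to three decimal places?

148 / 105 = 1.410
ISO 216 targets √2 ≈ 1.414; the -0.005 deviation is from mm rounding.

1.410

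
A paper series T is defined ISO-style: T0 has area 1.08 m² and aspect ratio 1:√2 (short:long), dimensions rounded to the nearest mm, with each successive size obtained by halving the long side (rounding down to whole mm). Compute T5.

154 × 218 mm

Let T0's short side be w mm. w · w√2 = 1.08 m² = 1,080,000 mm², so w ≈ 873.9 mm and w√2 ≈ 1235.9 mm → T0 = 874 × 1236 mm.
T1: ⌊1236/2⌋ × 874 = 618 × 874 mm
T2: ⌊874/2⌋ × 618 = 437 × 618 mm
T3: ⌊618/2⌋ × 437 = 309 × 437 mm
T4: ⌊437/2⌋ × 309 = 218 × 309 mm
T5: ⌊309/2⌋ × 218 = 154 × 218 mm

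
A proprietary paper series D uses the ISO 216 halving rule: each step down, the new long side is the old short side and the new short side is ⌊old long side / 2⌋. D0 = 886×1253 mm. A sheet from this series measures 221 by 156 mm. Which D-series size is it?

D5

D0: 886 × 1253 mm
D1: 626 × 886 mm
D2: 443 × 626 mm
D3: 313 × 443 mm
D4: 221 × 313 mm
D5: 156 × 221 mm
D6: 110 × 156 mm
→ matches D5.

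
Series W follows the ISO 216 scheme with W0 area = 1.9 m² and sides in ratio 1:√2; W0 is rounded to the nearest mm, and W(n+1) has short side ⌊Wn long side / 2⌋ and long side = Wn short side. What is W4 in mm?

Let W0's short side be w mm. w · w√2 = 1.9 m² = 1,900,000 mm², so w ≈ 1159.1 mm and w√2 ≈ 1639.2 mm → W0 = 1159 × 1639 mm.
W1: ⌊1639/2⌋ × 1159 = 819 × 1159 mm
W2: ⌊1159/2⌋ × 819 = 579 × 819 mm
W3: ⌊819/2⌋ × 579 = 409 × 579 mm
W4: ⌊579/2⌋ × 409 = 289 × 409 mm

289 × 409 mm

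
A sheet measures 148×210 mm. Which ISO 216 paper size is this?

Aspect ratio 210/148 ≈ 1.419 — close to the ISO √2 ≈ 1.414.
In the A-series (A0 area = 1 m²): A5 = 148 × 210 mm.

A5 (148 × 210 mm)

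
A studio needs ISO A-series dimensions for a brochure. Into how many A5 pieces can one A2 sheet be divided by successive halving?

Each ISO step halves the sheet: 1 × A2 → 2 × A3 → 4 × A4 → 8 × A5
From A2 to A5 is 3 halving steps: 2^3 = 8.

8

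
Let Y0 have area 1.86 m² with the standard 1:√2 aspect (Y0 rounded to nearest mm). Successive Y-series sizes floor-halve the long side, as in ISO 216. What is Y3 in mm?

405 × 573 mm

Let Y0's short side be w mm. w · w√2 = 1.86 m² = 1,860,000 mm², so w ≈ 1146.8 mm and w√2 ≈ 1621.9 mm → Y0 = 1147 × 1622 mm.
Y1: ⌊1622/2⌋ × 1147 = 811 × 1147 mm
Y2: ⌊1147/2⌋ × 811 = 573 × 811 mm
Y3: ⌊811/2⌋ × 573 = 405 × 573 mm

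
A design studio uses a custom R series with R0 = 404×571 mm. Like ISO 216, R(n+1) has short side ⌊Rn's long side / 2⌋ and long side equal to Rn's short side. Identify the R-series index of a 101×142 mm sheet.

R4

R0: 404 × 571 mm
R1: 285 × 404 mm
R2: 202 × 285 mm
R3: 142 × 202 mm
R4: 101 × 142 mm
R5: 71 × 101 mm
→ matches R4.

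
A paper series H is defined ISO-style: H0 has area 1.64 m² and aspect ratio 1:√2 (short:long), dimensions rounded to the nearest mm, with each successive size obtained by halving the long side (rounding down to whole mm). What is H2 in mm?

538 × 761 mm

Let H0's short side be w mm. w · w√2 = 1.64 m² = 1,640,000 mm², so w ≈ 1076.9 mm and w√2 ≈ 1522.9 mm → H0 = 1077 × 1523 mm.
H1: ⌊1523/2⌋ × 1077 = 761 × 1077 mm
H2: ⌊1077/2⌋ × 761 = 538 × 761 mm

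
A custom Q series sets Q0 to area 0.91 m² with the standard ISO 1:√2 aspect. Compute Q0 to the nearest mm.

802 × 1134 mm

Let the short side be w mm. Then w · w√2 = 0.91 m² = 910,000 mm².
w² = 910,000/√2, so w ≈ 802.2 mm; long side = w√2 ≈ 1134.4 mm.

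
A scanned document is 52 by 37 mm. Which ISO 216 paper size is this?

Aspect ratio 52/37 ≈ 1.405 — close to the ISO √2 ≈ 1.414.
In the A-series (A0 area = 1 m²): A9 = 37 × 52 mm.

A9 (37 × 52 mm)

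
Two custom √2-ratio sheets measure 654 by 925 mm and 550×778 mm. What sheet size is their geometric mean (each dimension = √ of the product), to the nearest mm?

600 × 848 mm

Short side: √(654 · 550) = √359700 ≈ 599.7 → 600 mm
Long side: √(925 · 778) = √719650 ≈ 848.3 → 848 mm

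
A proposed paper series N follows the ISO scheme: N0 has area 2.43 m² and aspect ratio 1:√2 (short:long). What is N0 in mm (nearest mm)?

Let the short side be w mm. Then w · w√2 = 2.43 m² = 2,430,000 mm².
w² = 2,430,000/√2, so w ≈ 1310.8 mm; long side = w√2 ≈ 1853.8 mm.

1311 × 1854 mm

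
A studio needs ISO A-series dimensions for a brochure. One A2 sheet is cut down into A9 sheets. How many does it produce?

A2 = 420 × 594 mm; A9 = 37 × 52 mm.
Each halving step doubles the count; 7 steps from A2 to A9.
2^7 = 128.

128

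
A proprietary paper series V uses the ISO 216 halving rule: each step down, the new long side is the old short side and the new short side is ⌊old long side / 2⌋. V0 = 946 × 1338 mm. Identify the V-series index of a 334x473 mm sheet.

V3

V0: 946 × 1338 mm
V1: 669 × 946 mm
V2: 473 × 669 mm
V3: 334 × 473 mm
V4: 236 × 334 mm
→ matches V3.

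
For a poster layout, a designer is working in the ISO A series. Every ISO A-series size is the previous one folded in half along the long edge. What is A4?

A0 = 841 × 1189 mm (A0 has area 1 m², aspect 1:√2).
A1: ⌊1189/2⌋ × 841 = 594 × 841 mm
A2: ⌊841/2⌋ × 594 = 420 × 594 mm
A3: ⌊594/2⌋ × 420 = 297 × 420 mm
A4: ⌊420/2⌋ × 297 = 210 × 297 mm

210 × 297 mm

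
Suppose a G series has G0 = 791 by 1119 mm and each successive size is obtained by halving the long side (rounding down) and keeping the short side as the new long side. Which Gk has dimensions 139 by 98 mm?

G0: 791 × 1119 mm
G1: 559 × 791 mm
G2: 395 × 559 mm
G3: 279 × 395 mm
G4: 197 × 279 mm
G5: 139 × 197 mm
G6: 98 × 139 mm
G7: 69 × 98 mm
→ matches G6.

G6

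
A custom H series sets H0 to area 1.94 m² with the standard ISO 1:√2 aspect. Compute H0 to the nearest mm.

Let the short side be w mm. Then w · w√2 = 1.94 m² = 1,940,000 mm².
w² = 1,940,000/√2, so w ≈ 1171.2 mm; long side = w√2 ≈ 1656.4 mm.

1171 × 1656 mm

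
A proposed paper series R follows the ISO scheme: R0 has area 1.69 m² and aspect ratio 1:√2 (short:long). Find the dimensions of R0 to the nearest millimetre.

Let the short side be w mm. Then w · w√2 = 1.69 m² = 1,690,000 mm².
w² = 1,690,000/√2, so w ≈ 1093.2 mm; long side = w√2 ≈ 1546.0 mm.

1093 × 1546 mm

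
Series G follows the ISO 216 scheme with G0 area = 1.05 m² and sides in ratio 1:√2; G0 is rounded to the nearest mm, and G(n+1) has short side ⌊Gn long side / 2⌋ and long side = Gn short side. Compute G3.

Let G0's short side be w mm. w · w√2 = 1.05 m² = 1,050,000 mm², so w ≈ 861.7 mm and w√2 ≈ 1218.6 mm → G0 = 862 × 1219 mm.
G1: ⌊1219/2⌋ × 862 = 609 × 862 mm
G2: ⌊862/2⌋ × 609 = 431 × 609 mm
G3: ⌊609/2⌋ × 431 = 304 × 431 mm

304 × 431 mm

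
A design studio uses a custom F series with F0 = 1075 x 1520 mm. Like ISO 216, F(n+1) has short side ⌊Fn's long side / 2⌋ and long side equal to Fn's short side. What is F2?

F1: ⌊1520/2⌋ × 1075 = 760 × 1075 mm
F2: ⌊1075/2⌋ × 760 = 537 × 760 mm

537 × 760 mm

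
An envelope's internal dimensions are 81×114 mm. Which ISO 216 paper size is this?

Aspect ratio 114/81 ≈ 1.407 — close to the ISO √2 ≈ 1.414.
In the C-series (envelope sizes, between A and B): C7 = 81 × 114 mm.

C7 (81 × 114 mm)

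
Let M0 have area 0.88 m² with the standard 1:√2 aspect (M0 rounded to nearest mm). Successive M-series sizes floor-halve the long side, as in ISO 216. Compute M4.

197 × 279 mm

Let M0's short side be w mm. w · w√2 = 0.88 m² = 880,000 mm², so w ≈ 788.8 mm and w√2 ≈ 1115.6 mm → M0 = 789 × 1116 mm.
M1: ⌊1116/2⌋ × 789 = 558 × 789 mm
M2: ⌊789/2⌋ × 558 = 394 × 558 mm
M3: ⌊558/2⌋ × 394 = 279 × 394 mm
M4: ⌊394/2⌋ × 279 = 197 × 279 mm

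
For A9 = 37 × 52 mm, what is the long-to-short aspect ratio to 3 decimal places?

52 / 37 = 1.405
ISO 216 targets √2 ≈ 1.414; the -0.009 deviation is from mm rounding.

1.405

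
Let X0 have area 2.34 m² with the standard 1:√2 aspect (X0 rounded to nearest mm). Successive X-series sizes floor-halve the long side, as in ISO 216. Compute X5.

227 × 321 mm

Let X0's short side be w mm. w · w√2 = 2.34 m² = 2,340,000 mm², so w ≈ 1286.3 mm and w√2 ≈ 1819.1 mm → X0 = 1286 × 1819 mm.
X1: ⌊1819/2⌋ × 1286 = 909 × 1286 mm
X2: ⌊1286/2⌋ × 909 = 643 × 909 mm
X3: ⌊909/2⌋ × 643 = 454 × 643 mm
X4: ⌊643/2⌋ × 454 = 321 × 454 mm
X5: ⌊454/2⌋ × 321 = 227 × 321 mm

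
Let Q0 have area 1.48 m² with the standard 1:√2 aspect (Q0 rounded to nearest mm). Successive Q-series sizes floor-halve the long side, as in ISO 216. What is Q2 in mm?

Let Q0's short side be w mm. w · w√2 = 1.48 m² = 1,480,000 mm², so w ≈ 1023.0 mm and w√2 ≈ 1446.7 mm → Q0 = 1023 × 1447 mm.
Q1: ⌊1447/2⌋ × 1023 = 723 × 1023 mm
Q2: ⌊1023/2⌋ × 723 = 511 × 723 mm

511 × 723 mm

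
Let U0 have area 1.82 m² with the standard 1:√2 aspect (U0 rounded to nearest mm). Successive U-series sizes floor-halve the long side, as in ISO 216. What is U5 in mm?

200 × 283 mm

Let U0's short side be w mm. w · w√2 = 1.82 m² = 1,820,000 mm², so w ≈ 1134.4 mm and w√2 ≈ 1604.3 mm → U0 = 1134 × 1604 mm.
U1: ⌊1604/2⌋ × 1134 = 802 × 1134 mm
U2: ⌊1134/2⌋ × 802 = 567 × 802 mm
U3: ⌊802/2⌋ × 567 = 401 × 567 mm
U4: ⌊567/2⌋ × 401 = 283 × 401 mm
U5: ⌊401/2⌋ × 283 = 200 × 283 mm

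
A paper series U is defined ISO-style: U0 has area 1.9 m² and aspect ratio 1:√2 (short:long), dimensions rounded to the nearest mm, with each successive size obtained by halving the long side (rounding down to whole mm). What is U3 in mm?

409 × 579 mm

Let U0's short side be w mm. w · w√2 = 1.9 m² = 1,900,000 mm², so w ≈ 1159.1 mm and w√2 ≈ 1639.2 mm → U0 = 1159 × 1639 mm.
U1: ⌊1639/2⌋ × 1159 = 819 × 1159 mm
U2: ⌊1159/2⌋ × 819 = 579 × 819 mm
U3: ⌊819/2⌋ × 579 = 409 × 579 mm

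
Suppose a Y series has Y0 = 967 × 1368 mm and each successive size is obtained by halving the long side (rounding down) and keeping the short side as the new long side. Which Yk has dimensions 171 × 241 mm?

Y5

Y0: 967 × 1368 mm
Y1: 684 × 967 mm
Y2: 483 × 684 mm
Y3: 342 × 483 mm
Y4: 241 × 342 mm
Y5: 171 × 241 mm
Y6: 120 × 171 mm
→ matches Y5.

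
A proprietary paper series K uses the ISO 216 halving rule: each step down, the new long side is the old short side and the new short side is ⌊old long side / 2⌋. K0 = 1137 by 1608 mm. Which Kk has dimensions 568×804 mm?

K0: 1137 × 1608 mm
K1: 804 × 1137 mm
K2: 568 × 804 mm
K3: 402 × 568 mm
→ matches K2.

K2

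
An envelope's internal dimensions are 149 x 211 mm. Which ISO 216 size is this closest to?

Aspect ratio 211/149 ≈ 1.416 — close to the ISO √2 ≈ 1.414.
In the A-series (A0 area = 1 m²): A5 = 148 × 210 mm.
Off by 2 mm total — nearest standard size.

A5 (148 × 210 mm)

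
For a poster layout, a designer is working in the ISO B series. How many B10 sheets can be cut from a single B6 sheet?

Each ISO step halves the sheet: 1 × B6 → 2 × B7 → 4 × B8 → 8 × B9 → …
From B6 to B10 is 4 halving steps: 2^4 = 16.

16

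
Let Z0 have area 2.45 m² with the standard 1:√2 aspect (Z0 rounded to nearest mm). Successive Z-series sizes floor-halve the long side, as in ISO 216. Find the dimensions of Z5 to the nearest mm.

232 × 329 mm

Let Z0's short side be w mm. w · w√2 = 2.45 m² = 2,450,000 mm², so w ≈ 1316.2 mm and w√2 ≈ 1861.4 mm → Z0 = 1316 × 1861 mm.
Z1: ⌊1861/2⌋ × 1316 = 930 × 1316 mm
Z2: ⌊1316/2⌋ × 930 = 658 × 930 mm
Z3: ⌊930/2⌋ × 658 = 465 × 658 mm
Z4: ⌊658/2⌋ × 465 = 329 × 465 mm
Z5: ⌊465/2⌋ × 329 = 232 × 329 mm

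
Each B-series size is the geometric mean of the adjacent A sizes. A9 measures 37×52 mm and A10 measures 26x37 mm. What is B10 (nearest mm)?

31 × 44 mm

Short side: √(37 · 26) = √962 ≈ 31.0 → 31 mm
Long side: √(52 · 37) = √1924 ≈ 43.9 → 44 mm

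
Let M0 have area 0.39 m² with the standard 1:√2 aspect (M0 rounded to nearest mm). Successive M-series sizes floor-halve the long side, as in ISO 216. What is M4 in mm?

Let M0's short side be w mm. w · w√2 = 0.39 m² = 390,000 mm², so w ≈ 525.1 mm and w√2 ≈ 742.7 mm → M0 = 525 × 743 mm.
M1: ⌊743/2⌋ × 525 = 371 × 525 mm
M2: ⌊525/2⌋ × 371 = 262 × 371 mm
M3: ⌊371/2⌋ × 262 = 185 × 262 mm
M4: ⌊262/2⌋ × 185 = 131 × 185 mm

131 × 185 mm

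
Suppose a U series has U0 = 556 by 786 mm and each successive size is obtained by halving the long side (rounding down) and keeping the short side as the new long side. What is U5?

U1: ⌊786/2⌋ × 556 = 393 × 556 mm
U2: ⌊556/2⌋ × 393 = 278 × 393 mm
U3: ⌊393/2⌋ × 278 = 196 × 278 mm
U4: ⌊278/2⌋ × 196 = 139 × 196 mm
U5: ⌊196/2⌋ × 139 = 98 × 139 mm

98 × 139 mm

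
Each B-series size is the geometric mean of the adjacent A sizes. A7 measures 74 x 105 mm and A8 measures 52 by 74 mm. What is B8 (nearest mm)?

62 × 88 mm

Short side: √(74 · 52) = √3848 ≈ 62.0 → 62 mm
Long side: √(105 · 74) = √7770 ≈ 88.1 → 88 mm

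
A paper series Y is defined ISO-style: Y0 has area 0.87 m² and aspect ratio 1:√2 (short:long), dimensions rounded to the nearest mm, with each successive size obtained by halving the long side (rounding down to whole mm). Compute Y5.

Let Y0's short side be w mm. w · w√2 = 0.87 m² = 870,000 mm², so w ≈ 784.3 mm and w√2 ≈ 1109.2 mm → Y0 = 784 × 1109 mm.
Y1: ⌊1109/2⌋ × 784 = 554 × 784 mm
Y2: ⌊784/2⌋ × 554 = 392 × 554 mm
Y3: ⌊554/2⌋ × 392 = 277 × 392 mm
Y4: ⌊392/2⌋ × 277 = 196 × 277 mm
Y5: ⌊277/2⌋ × 196 = 138 × 196 mm

138 × 196 mm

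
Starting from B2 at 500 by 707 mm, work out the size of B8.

B3: ⌊707/2⌋ × 500 = 353 × 500 mm
B4: ⌊500/2⌋ × 353 = 250 × 353 mm
B5: ⌊353/2⌋ × 250 = 176 × 250 mm
B6: ⌊250/2⌋ × 176 = 125 × 176 mm
B7: ⌊176/2⌋ × 125 = 88 × 125 mm
B8: ⌊125/2⌋ × 88 = 62 × 88 mm

62 × 88 mm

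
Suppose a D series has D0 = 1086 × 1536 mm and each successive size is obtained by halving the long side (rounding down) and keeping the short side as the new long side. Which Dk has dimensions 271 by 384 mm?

D0: 1086 × 1536 mm
D1: 768 × 1086 mm
D2: 543 × 768 mm
D3: 384 × 543 mm
D4: 271 × 384 mm
D5: 192 × 271 mm
→ matches D4.

D4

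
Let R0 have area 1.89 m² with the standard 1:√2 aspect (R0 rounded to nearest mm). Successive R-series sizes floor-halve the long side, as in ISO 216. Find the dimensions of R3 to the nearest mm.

Let R0's short side be w mm. w · w√2 = 1.89 m² = 1,890,000 mm², so w ≈ 1156.0 mm and w√2 ≈ 1634.9 mm → R0 = 1156 × 1635 mm.
R1: ⌊1635/2⌋ × 1156 = 817 × 1156 mm
R2: ⌊1156/2⌋ × 817 = 578 × 817 mm
R3: ⌊817/2⌋ × 578 = 408 × 578 mm

408 × 578 mm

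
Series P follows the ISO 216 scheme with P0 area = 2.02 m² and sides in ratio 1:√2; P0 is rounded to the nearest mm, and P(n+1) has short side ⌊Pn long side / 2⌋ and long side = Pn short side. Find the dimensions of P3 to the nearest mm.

Let P0's short side be w mm. w · w√2 = 2.02 m² = 2,020,000 mm², so w ≈ 1195.1 mm and w√2 ≈ 1690.2 mm → P0 = 1195 × 1690 mm.
P1: ⌊1690/2⌋ × 1195 = 845 × 1195 mm
P2: ⌊1195/2⌋ × 845 = 597 × 845 mm
P3: ⌊845/2⌋ × 597 = 422 × 597 mm

422 × 597 mm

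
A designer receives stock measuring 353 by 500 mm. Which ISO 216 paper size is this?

Aspect ratio 500/353 ≈ 1.416 — close to the ISO √2 ≈ 1.414.
In the B-series (B0 = 1000 × 1414 mm): B3 = 353 × 500 mm.

B3 (353 × 500 mm)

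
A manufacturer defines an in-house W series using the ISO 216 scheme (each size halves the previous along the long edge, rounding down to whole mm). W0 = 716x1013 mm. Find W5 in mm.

126 × 179 mm

W1: ⌊1013/2⌋ × 716 = 506 × 716 mm
W2: ⌊716/2⌋ × 506 = 358 × 506 mm
W3: ⌊506/2⌋ × 358 = 253 × 358 mm
W4: ⌊358/2⌋ × 253 = 179 × 253 mm
W5: ⌊253/2⌋ × 179 = 126 × 179 mm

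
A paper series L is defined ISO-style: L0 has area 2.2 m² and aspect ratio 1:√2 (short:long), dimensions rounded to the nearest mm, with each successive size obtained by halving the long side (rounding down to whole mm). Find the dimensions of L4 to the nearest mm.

311 × 441 mm

Let L0's short side be w mm. w · w√2 = 2.2 m² = 2,200,000 mm², so w ≈ 1247.3 mm and w√2 ≈ 1763.9 mm → L0 = 1247 × 1764 mm.
L1: ⌊1764/2⌋ × 1247 = 882 × 1247 mm
L2: ⌊1247/2⌋ × 882 = 623 × 882 mm
L3: ⌊882/2⌋ × 623 = 441 × 623 mm
L4: ⌊623/2⌋ × 441 = 311 × 441 mm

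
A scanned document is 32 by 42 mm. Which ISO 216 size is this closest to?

B10 (31 × 44 mm)

Aspect ratio 42/32 ≈ 1.312 (ISO target is √2 ≈ 1.414).
In the B-series (B0 = 1000 × 1414 mm): B10 = 31 × 44 mm.
Off by 3 mm total — nearest standard size.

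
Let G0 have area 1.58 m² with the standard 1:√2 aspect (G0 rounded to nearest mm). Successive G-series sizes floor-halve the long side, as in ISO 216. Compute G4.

264 × 373 mm

Let G0's short side be w mm. w · w√2 = 1.58 m² = 1,580,000 mm², so w ≈ 1057.0 mm and w√2 ≈ 1494.8 mm → G0 = 1057 × 1495 mm.
G1: ⌊1495/2⌋ × 1057 = 747 × 1057 mm
G2: ⌊1057/2⌋ × 747 = 528 × 747 mm
G3: ⌊747/2⌋ × 528 = 373 × 528 mm
G4: ⌊528/2⌋ × 373 = 264 × 373 mm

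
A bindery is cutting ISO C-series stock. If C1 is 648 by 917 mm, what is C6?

114 × 162 mm

C2: ⌊917/2⌋ × 648 = 458 × 648 mm
C3: ⌊648/2⌋ × 458 = 324 × 458 mm
C4: ⌊458/2⌋ × 324 = 229 × 324 mm
C5: ⌊324/2⌋ × 229 = 162 × 229 mm
C6: ⌊229/2⌋ × 162 = 114 × 162 mm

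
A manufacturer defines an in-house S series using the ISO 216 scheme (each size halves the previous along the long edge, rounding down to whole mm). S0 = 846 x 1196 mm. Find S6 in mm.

S1 = 598 × 846 mm (from S0 by 1 halving).
S2: ⌊846/2⌋ × 598 = 423 × 598 mm
S3: ⌊598/2⌋ × 423 = 299 × 423 mm
S4: ⌊423/2⌋ × 299 = 211 × 299 mm
S5: ⌊299/2⌋ × 211 = 149 × 211 mm
S6: ⌊211/2⌋ × 149 = 105 × 149 mm

105 × 149 mm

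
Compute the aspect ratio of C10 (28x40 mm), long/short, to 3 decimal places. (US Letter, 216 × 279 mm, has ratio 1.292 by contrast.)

1.429

40 / 28 = 1.429
ISO 216 targets √2 ≈ 1.414; the +0.014 deviation is from mm rounding.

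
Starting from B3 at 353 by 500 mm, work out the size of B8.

62 × 88 mm

B4: ⌊500/2⌋ × 353 = 250 × 353 mm
B5: ⌊353/2⌋ × 250 = 176 × 250 mm
B6: ⌊250/2⌋ × 176 = 125 × 176 mm
B7: ⌊176/2⌋ × 125 = 88 × 125 mm
B8: ⌊125/2⌋ × 88 = 62 × 88 mm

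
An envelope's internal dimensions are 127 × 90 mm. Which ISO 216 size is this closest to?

B7 (88 × 125 mm)

Aspect ratio 127/90 ≈ 1.411 — close to the ISO √2 ≈ 1.414.
In the B-series (B0 = 1000 × 1414 mm): B7 = 88 × 125 mm.
Off by 4 mm total — nearest standard size.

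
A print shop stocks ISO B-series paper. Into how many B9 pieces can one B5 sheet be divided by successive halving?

Each ISO step halves the sheet: 1 × B5 → 2 × B6 → 4 × B7 → 8 × B8 → …
From B5 to B9 is 4 halving steps: 2^4 = 16.

16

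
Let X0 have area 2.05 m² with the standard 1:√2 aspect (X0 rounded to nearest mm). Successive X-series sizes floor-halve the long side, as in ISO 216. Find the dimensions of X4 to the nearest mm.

Let X0's short side be w mm. w · w√2 = 2.05 m² = 2,050,000 mm², so w ≈ 1204.0 mm and w√2 ≈ 1702.7 mm → X0 = 1204 × 1703 mm.
X1: ⌊1703/2⌋ × 1204 = 851 × 1204 mm
X2: ⌊1204/2⌋ × 851 = 602 × 851 mm
X3: ⌊851/2⌋ × 602 = 425 × 602 mm
X4: ⌊602/2⌋ × 425 = 301 × 425 mm

301 × 425 mm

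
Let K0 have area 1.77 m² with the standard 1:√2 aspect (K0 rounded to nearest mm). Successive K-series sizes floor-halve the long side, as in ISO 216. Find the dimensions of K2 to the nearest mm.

Let K0's short side be w mm. w · w√2 = 1.77 m² = 1,770,000 mm², so w ≈ 1118.7 mm and w√2 ≈ 1582.1 mm → K0 = 1119 × 1582 mm.
K1: ⌊1582/2⌋ × 1119 = 791 × 1119 mm
K2: ⌊1119/2⌋ × 791 = 559 × 791 mm

559 × 791 mm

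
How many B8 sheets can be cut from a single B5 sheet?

B5 = 176 × 250 mm; B8 = 62 × 88 mm.
Each halving step doubles the count; 3 steps from B5 to B8.
2^3 = 8.

8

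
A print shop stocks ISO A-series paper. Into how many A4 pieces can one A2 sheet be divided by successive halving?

Each ISO step halves the sheet: 1 × A2 → 2 × A3 → 4 × A4
From A2 to A4 is 2 halving steps: 2^2 = 4.

4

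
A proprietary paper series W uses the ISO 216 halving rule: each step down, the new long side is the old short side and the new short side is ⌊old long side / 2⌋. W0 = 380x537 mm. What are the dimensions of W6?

47 × 67 mm

W1: ⌊537/2⌋ × 380 = 268 × 380 mm
W2: ⌊380/2⌋ × 268 = 190 × 268 mm
W3: ⌊268/2⌋ × 190 = 134 × 190 mm
W4: ⌊190/2⌋ × 134 = 95 × 134 mm
W5: ⌊134/2⌋ × 95 = 67 × 95 mm
W6: ⌊95/2⌋ × 67 = 47 × 67 mm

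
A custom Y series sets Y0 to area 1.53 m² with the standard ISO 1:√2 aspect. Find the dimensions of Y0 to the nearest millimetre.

1040 × 1471 mm

Let the short side be w mm. Then w · w√2 = 1.53 m² = 1,530,000 mm².
w² = 1,530,000/√2, so w ≈ 1040.1 mm; long side = w√2 ≈ 1471.0 mm.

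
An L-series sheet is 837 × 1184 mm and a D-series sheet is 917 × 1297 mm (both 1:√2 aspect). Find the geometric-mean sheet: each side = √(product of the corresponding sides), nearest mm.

Short side: √(837 · 917) = √767529 ≈ 876.1 → 876 mm
Long side: √(1184 · 1297) = √1535648 ≈ 1239.2 → 1239 mm

876 × 1239 mm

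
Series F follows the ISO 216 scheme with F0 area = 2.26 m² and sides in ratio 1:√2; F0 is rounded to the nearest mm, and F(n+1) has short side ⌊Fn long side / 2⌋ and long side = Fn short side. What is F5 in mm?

Let F0's short side be w mm. w · w√2 = 2.26 m² = 2,260,000 mm², so w ≈ 1264.1 mm and w√2 ≈ 1787.8 mm → F0 = 1264 × 1788 mm.
F1: ⌊1788/2⌋ × 1264 = 894 × 1264 mm
F2: ⌊1264/2⌋ × 894 = 632 × 894 mm
F3: ⌊894/2⌋ × 632 = 447 × 632 mm
F4: ⌊632/2⌋ × 447 = 316 × 447 mm
F5: ⌊447/2⌋ × 316 = 223 × 316 mm

223 × 316 mm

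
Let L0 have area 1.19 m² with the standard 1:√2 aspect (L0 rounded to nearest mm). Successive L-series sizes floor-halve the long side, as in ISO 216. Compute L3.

324 × 458 mm

Let L0's short side be w mm. w · w√2 = 1.19 m² = 1,190,000 mm², so w ≈ 917.3 mm and w√2 ≈ 1297.3 mm → L0 = 917 × 1297 mm.
L1: ⌊1297/2⌋ × 917 = 648 × 917 mm
L2: ⌊917/2⌋ × 648 = 458 × 648 mm
L3: ⌊648/2⌋ × 458 = 324 × 458 mm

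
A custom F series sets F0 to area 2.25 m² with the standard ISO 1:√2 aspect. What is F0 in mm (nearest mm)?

1261 × 1784 mm

Let the short side be w mm. Then w · w√2 = 2.25 m² = 2,250,000 mm².
w² = 2,250,000/√2, so w ≈ 1261.3 mm; long side = w√2 ≈ 1783.8 mm.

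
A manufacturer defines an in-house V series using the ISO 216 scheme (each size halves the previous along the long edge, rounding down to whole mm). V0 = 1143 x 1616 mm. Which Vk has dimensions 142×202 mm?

V6

V0: 1143 × 1616 mm
V1: 808 × 1143 mm
V2: 571 × 808 mm
V3: 404 × 571 mm
V4: 285 × 404 mm
V5: 202 × 285 mm
V6: 142 × 202 mm
V7: 101 × 142 mm
→ matches V6.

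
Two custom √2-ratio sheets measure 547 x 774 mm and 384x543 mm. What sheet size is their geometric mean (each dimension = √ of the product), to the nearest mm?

Short side: √(547 · 384) = √210048 ≈ 458.3 → 458 mm
Long side: √(774 · 543) = √420282 ≈ 648.3 → 648 mm

458 × 648 mm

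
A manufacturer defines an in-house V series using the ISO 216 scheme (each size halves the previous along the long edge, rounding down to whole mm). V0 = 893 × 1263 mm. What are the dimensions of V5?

157 × 223 mm

V1: ⌊1263/2⌋ × 893 = 631 × 893 mm
V2: ⌊893/2⌋ × 631 = 446 × 631 mm
V3: ⌊631/2⌋ × 446 = 315 × 446 mm
V4: ⌊446/2⌋ × 315 = 223 × 315 mm
V5: ⌊315/2⌋ × 223 = 157 × 223 mm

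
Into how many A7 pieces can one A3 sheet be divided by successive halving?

Each ISO step halves the sheet: 1 × A3 → 2 × A4 → 4 × A5 → 8 × A6 → …
From A3 to A7 is 4 halving steps: 2^4 = 16.

16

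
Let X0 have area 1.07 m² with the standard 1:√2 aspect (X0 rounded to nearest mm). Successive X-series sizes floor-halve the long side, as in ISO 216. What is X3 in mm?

307 × 435 mm

Let X0's short side be w mm. w · w√2 = 1.07 m² = 1,070,000 mm², so w ≈ 869.8 mm and w√2 ≈ 1230.1 mm → X0 = 870 × 1230 mm.
X1: ⌊1230/2⌋ × 870 = 615 × 870 mm
X2: ⌊870/2⌋ × 615 = 435 × 615 mm
X3: ⌊615/2⌋ × 435 = 307 × 435 mm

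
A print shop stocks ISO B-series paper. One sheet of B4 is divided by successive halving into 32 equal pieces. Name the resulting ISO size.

B9

32 = 2^5, so 5 halving steps.
B4 → B5 → … → B9 after 5 steps.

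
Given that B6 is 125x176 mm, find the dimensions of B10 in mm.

31 × 44 mm

B7: ⌊176/2⌋ × 125 = 88 × 125 mm
B8: ⌊125/2⌋ × 88 = 62 × 88 mm
B9: ⌊88/2⌋ × 62 = 44 × 62 mm
B10: ⌊62/2⌋ × 44 = 31 × 44 mm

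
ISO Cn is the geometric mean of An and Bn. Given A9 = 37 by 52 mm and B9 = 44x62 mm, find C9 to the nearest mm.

40 × 57 mm

Short side: √(37 · 44) = √1628 ≈ 40.3 → 40 mm
Long side: √(52 · 62) = √3224 ≈ 56.8 → 57 mm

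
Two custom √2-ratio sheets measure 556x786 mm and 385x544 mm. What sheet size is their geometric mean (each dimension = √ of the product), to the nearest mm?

463 × 654 mm

Short side: √(556 · 385) = √214060 ≈ 462.7 → 463 mm
Long side: √(786 · 544) = √427584 ≈ 653.9 → 654 mm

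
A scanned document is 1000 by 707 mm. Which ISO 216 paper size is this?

B1 (707 × 1000 mm)

Aspect ratio 1000/707 ≈ 1.414 — close to the ISO √2 ≈ 1.414.
In the B-series (B0 = 1000 × 1414 mm): B1 = 707 × 1000 mm.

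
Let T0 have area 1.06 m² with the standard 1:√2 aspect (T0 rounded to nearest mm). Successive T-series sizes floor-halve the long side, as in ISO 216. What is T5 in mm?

153 × 216 mm

Let T0's short side be w mm. w · w√2 = 1.06 m² = 1,060,000 mm², so w ≈ 865.8 mm and w√2 ≈ 1224.4 mm → T0 = 866 × 1224 mm.
T1: ⌊1224/2⌋ × 866 = 612 × 866 mm
T2: ⌊866/2⌋ × 612 = 433 × 612 mm
T3: ⌊612/2⌋ × 433 = 306 × 433 mm
T4: ⌊433/2⌋ × 306 = 216 × 306 mm
T5: ⌊306/2⌋ × 216 = 153 × 216 mm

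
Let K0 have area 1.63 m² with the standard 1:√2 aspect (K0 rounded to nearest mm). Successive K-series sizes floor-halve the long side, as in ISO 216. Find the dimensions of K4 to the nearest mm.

268 × 379 mm

Let K0's short side be w mm. w · w√2 = 1.63 m² = 1,630,000 mm², so w ≈ 1073.6 mm and w√2 ≈ 1518.3 mm → K0 = 1074 × 1518 mm.
K1: ⌊1518/2⌋ × 1074 = 759 × 1074 mm
K2: ⌊1074/2⌋ × 759 = 537 × 759 mm
K3: ⌊759/2⌋ × 537 = 379 × 537 mm
K4: ⌊537/2⌋ × 379 = 268 × 379 mm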